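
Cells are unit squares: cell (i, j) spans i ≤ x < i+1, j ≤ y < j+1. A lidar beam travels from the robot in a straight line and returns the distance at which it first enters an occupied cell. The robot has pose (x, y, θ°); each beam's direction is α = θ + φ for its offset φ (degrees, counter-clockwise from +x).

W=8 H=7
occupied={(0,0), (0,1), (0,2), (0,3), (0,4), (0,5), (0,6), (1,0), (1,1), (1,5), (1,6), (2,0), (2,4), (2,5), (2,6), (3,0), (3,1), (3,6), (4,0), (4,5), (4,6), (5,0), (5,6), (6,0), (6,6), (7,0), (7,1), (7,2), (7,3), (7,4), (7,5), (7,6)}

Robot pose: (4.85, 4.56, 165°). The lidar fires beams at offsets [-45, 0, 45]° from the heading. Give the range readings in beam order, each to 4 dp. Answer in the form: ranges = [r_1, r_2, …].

beam 1: φ=-45°, α=120°
  dir = (cos 120°, sin 120°) = (-0.5000, 0.8660); from cell (4,4)
  next x-line at t=1.7000, next y-line at t=0.5081; Δt_x=2.0000, Δt_y=1.1547
    y: enter (4,5) at t=0.5081 ← occupied
  → r_1 = 0.5081
beam 2: φ=0°, α=165°
  dir = (cos 165°, sin 165°) = (-0.9659, 0.2588); from cell (4,4)
  next x-line at t=0.8800, next y-line at t=1.7000; Δt_x=1.0353, Δt_y=3.8637
    x: enter (3,4) at t=0.8800
    y: enter (3,5) at t=1.7000
    x: enter (2,5) at t=1.9153 ← occupied
  → r_2 = 1.9153
beam 3: φ=45°, α=210°
  dir = (cos 210°, sin 210°) = (-0.8660, -0.5000); from cell (4,4)
  next x-line at t=0.9815, next y-line at t=1.1200; Δt_x=1.1547, Δt_y=2.0000
    x: enter (3,4) at t=0.9815
    y: enter (3,3) at t=1.1200
    x: enter (2,3) at t=2.1362
    y: enter (2,2) at t=3.1200
    x: enter (1,2) at t=3.2909
    x: enter (0,2) at t=4.4456 ← occupied
  → r_3 = 4.4456

ranges = [0.5081, 1.9153, 4.4456]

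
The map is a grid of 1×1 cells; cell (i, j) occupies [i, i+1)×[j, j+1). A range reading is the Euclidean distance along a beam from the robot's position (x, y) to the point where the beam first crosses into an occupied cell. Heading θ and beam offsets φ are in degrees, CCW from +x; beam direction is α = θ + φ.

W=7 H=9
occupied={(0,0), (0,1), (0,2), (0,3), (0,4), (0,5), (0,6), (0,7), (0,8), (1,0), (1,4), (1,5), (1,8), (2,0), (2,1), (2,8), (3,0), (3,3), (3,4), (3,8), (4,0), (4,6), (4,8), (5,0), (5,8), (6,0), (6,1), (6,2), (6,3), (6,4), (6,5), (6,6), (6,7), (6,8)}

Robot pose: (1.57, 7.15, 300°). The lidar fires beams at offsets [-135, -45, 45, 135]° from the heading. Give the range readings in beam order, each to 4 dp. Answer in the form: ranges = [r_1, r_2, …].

ranges = [0.5901, 1.1906, 2.5157, 0.8800]

beam 1: φ=-135°, α=165°
  dir = (cos 165°, sin 165°) = (-0.9659, 0.2588); from cell (1,7)
  next x-line at t=0.5901, next y-line at t=3.2841; Δt_x=1.0353, Δt_y=3.8637
    x: enter (0,7) at t=0.5901 ← occupied
  → r_1 = 0.5901
beam 2: φ=-45°, α=255°
  dir = (cos 255°, sin 255°) = (-0.2588, -0.9659); from cell (1,7)
  next x-line at t=2.2023, next y-line at t=0.1553; Δt_x=3.8637, Δt_y=1.0353
    y: enter (1,6) at t=0.1553
    y: enter (1,5) at t=1.1906 ← occupied
  → r_2 = 1.1906
beam 3: φ=45°, α=345°
  dir = (cos 345°, sin 345°) = (0.9659, -0.2588); from cell (1,7)
  next x-line at t=0.4452, next y-line at t=0.5796; Δt_x=1.0353, Δt_y=3.8637
    x: enter (2,7) at t=0.4452
    y: enter (2,6) at t=0.5796
    x: enter (3,6) at t=1.4804
    x: enter (4,6) at t=2.5157 ← occupied
  → r_3 = 2.5157
beam 4: φ=135°, α=75°
  dir = (cos 75°, sin 75°) = (0.2588, 0.9659); from cell (1,7)
  next x-line at t=1.6614, next y-line at t=0.8800; Δt_x=3.8637, Δt_y=1.0353
    y: enter (1,8) at t=0.8800 ← occupied
  → r_4 = 0.8800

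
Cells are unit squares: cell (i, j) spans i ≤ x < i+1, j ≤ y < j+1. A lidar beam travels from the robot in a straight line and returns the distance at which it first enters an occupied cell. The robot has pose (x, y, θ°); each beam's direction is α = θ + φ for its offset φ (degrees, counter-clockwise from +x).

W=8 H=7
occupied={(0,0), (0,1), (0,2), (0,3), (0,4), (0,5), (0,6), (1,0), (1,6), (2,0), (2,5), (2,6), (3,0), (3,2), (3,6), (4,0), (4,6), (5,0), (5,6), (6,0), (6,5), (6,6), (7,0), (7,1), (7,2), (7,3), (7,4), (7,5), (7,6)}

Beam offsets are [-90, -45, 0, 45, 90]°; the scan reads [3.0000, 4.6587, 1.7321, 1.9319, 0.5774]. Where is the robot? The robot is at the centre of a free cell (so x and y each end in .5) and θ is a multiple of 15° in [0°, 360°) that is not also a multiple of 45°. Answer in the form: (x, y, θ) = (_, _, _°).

(x, y, θ) = (5.5, 1.5, 150°)

The pose lattice has 27·16 = 432 candidates. Test each by forward raycasting.
  (2.5, 3.5, 345°): beam 1 = 2.5882 ≠ 3.0000 ✗
  (6.5, 2.5, 30°): beam 1 = 1.0000 ≠ 3.0000 ✗
  (4.5, 4.5, 60°): beam 1 = 2.8868 ≠ 3.0000 ✗
  (5.5, 2.5, 330°): beam 1 = 1.7321 ≠ 3.0000 ✗
  …
  (5.5, 1.5, 150°): r_1=3.0000, r_2=4.6587, r_3=1.7321, r_4=1.9319, r_5=0.5774 — all match ✓
Only this pose fits every beam.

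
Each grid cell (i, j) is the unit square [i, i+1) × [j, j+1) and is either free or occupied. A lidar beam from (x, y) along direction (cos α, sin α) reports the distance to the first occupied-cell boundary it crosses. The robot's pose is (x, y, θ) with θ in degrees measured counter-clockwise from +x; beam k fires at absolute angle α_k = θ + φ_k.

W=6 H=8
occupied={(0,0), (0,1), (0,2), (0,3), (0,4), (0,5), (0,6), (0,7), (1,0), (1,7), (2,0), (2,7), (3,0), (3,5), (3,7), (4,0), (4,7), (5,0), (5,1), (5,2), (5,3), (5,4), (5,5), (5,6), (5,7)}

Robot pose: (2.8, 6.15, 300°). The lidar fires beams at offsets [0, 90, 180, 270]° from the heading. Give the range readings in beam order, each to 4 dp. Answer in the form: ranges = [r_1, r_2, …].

ranges = [0.4000, 1.7000, 0.9815, 2.0785]

beam 1: φ=0°, α=300°
  dir = (cos 300°, sin 300°) = (0.5000, -0.8660); from cell (2,6)
  next x-line at t=0.4000, next y-line at t=0.1732; Δt_x=2.0000, Δt_y=1.1547
    y: enter (2,5) at t=0.1732
    x: enter (3,5) at t=0.4000 ← occupied
  → r_1 = 0.4000
beam 2: φ=90°, α=30°
  dir = (cos 30°, sin 30°) = (0.8660, 0.5000); from cell (2,6)
  next x-line at t=0.2309, next y-line at t=1.7000; Δt_x=1.1547, Δt_y=2.0000
    x: enter (3,6) at t=0.2309
    x: enter (4,6) at t=1.3856
    y: enter (4,7) at t=1.7000 ← occupied
  → r_2 = 1.7000
beam 3: φ=180°, α=120°
  dir = (cos 120°, sin 120°) = (-0.5000, 0.8660); from cell (2,6)
  next x-line at t=1.6000, next y-line at t=0.9815; Δt_x=2.0000, Δt_y=1.1547
    y: enter (2,7) at t=0.9815 ← occupied
  → r_3 = 0.9815
beam 4: φ=270°, α=210°
  dir = (cos 210°, sin 210°) = (-0.8660, -0.5000); from cell (2,6)
  next x-line at t=0.9238, next y-line at t=0.3000; Δt_x=1.1547, Δt_y=2.0000
    y: enter (2,5) at t=0.3000
    x: enter (1,5) at t=0.9238
    x: enter (0,5) at t=2.0785 ← occupied
  → r_4 = 2.0785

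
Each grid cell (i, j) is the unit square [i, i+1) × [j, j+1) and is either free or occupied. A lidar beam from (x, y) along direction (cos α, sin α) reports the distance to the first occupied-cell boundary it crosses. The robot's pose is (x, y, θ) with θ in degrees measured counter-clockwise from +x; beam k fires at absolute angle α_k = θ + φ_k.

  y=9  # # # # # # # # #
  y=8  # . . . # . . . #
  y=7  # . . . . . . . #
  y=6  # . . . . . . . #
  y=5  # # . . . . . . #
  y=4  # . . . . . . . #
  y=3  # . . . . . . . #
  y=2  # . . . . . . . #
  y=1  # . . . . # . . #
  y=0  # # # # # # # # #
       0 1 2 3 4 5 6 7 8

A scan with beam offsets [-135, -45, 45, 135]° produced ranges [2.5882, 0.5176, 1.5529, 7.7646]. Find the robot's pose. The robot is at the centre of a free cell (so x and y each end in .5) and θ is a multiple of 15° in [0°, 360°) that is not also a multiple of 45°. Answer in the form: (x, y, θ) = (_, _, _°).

(x, y, θ) = (3.5, 1.5, 300°)

The pose lattice has 53·16 = 848 candidates. Test each by forward raycasting.
  (5.5, 6.5, 120°): beam 2 = 2.5882 ≠ 0.5176 ✗
  (3.5, 5.5, 195°): beam 1 = 2.8868 ≠ 2.5882 ✗
  (6.5, 5.5, 300°): beam 1 = 5.6940 ≠ 2.5882 ✗
  …
  (3.5, 1.5, 300°): r_1=2.5882, r_2=0.5176, r_3=1.5529, r_4=7.7646 — all match ✓
No second candidate reproduces the full scan.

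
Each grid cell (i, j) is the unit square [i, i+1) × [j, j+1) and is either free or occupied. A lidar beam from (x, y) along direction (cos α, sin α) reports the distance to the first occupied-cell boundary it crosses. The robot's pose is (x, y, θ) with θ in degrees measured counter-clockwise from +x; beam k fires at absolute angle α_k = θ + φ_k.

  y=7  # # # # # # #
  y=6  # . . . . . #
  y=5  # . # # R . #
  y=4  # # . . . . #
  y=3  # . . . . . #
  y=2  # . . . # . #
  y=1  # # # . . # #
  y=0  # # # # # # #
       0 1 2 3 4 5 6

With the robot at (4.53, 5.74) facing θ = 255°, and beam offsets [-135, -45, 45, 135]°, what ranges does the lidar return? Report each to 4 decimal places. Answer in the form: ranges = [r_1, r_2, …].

ranges = [1.4549, 0.6120, 2.9400, 1.6974]

beam 1: φ=-135°, α=120°
  d=(-0.5000,0.8660)  start (4,5)  tX=1.0600 tY=0.3002  stride 1/|dx|=2.0000 1/|dy|=1.1547
    cross y-line → (4,6), t=0.3002
    cross x-line → (3,6), t=1.0600
    cross y-line → (3,7), t=1.4549 (wall)
  → r_1 = 1.4549
beam 2: φ=-45°, α=210°
  d=(-0.8660,-0.5000)  start (4,5)  tX=0.6120 tY=1.4800  stride 1/|dx|=1.1547 1/|dy|=2.0000
    cross x-line → (3,5), t=0.6120 (wall)
  → r_2 = 0.6120
beam 3: φ=45°, α=300°
  d=(0.5000,-0.8660)  start (4,5)  tX=0.9400 tY=0.8545  stride 1/|dx|=2.0000 1/|dy|=1.1547
    cross y-line → (4,4), t=0.8545
    cross x-line → (5,4), t=0.9400
    cross y-line → (5,3), t=2.0092
    cross x-line → (6,3), t=2.9400 (wall)
  → r_3 = 2.9400
beam 4: φ=135°, α=30°
  d=(0.8660,0.5000)  start (4,5)  tX=0.5427 tY=0.5200  stride 1/|dx|=1.1547 1/|dy|=2.0000
    cross y-line → (4,6), t=0.5200
    cross x-line → (5,6), t=0.5427
    cross x-line → (6,6), t=1.6974 (wall)
  → r_4 = 1.6974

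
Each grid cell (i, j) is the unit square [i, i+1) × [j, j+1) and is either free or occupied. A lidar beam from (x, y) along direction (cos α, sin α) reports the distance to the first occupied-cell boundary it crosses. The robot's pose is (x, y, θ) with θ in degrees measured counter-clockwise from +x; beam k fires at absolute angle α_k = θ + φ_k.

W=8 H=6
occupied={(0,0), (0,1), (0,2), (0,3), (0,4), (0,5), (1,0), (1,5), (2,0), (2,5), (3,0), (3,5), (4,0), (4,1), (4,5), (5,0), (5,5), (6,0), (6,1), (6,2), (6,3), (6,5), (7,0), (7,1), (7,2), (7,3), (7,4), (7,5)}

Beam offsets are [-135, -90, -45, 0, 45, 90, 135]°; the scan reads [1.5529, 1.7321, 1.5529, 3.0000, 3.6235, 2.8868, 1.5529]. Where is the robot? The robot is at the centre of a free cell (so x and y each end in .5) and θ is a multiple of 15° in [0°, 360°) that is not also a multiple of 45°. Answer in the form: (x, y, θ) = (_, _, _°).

(x, y, θ) = (4.5, 3.5, 150°)

The pose lattice has 20·16 = 320 candidates. Test each by forward raycasting.
  (5.5, 2.5, 210°): beam 1 = 2.5882 ≠ 1.5529 ✗
  (5.5, 1.5, 285°): beam 1 = 0.5774 ≠ 1.5529 ✗
  (5.5, 4.5, 165°): beam 1 = 1.0000 ≠ 1.5529 ✗
  (1.5, 4.5, 240°): beam 1 = 0.5176 ≠ 1.5529 ✗
  …
  (4.5, 3.5, 150°): r_1=1.5529, r_2=1.7321, r_3=1.5529, r_4=3.0000, r_5=3.6235, r_6=2.8868, r_7=1.5529 — all match ✓
No second candidate reproduces the full scan.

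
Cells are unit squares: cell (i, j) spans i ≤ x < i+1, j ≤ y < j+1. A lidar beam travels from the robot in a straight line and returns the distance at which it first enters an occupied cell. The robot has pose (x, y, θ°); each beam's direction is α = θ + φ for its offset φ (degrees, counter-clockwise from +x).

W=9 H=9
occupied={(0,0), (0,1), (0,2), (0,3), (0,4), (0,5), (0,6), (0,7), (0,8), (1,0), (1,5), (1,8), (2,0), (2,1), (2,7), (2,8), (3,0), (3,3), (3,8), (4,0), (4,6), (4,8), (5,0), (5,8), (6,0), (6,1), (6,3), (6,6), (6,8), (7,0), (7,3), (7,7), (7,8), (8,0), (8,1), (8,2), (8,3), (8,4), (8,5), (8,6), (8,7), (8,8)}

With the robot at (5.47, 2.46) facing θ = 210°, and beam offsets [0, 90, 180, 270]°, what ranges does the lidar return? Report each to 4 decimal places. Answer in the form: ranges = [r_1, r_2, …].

beam 1: φ=0°, α=210°
  cosα=-0.8660 sinα=-0.5000 | (5,2) | tMaxX 0.5427 tMaxY 0.9200 | tΔX 1.1547 tΔY 2.0000
    t=0.5427 [x] (4,2)
    t=0.9200 [y] (4,1)
    t=1.6974 [x] (3,1)
    t=2.8521 [x] (2,1) — stop
  → r_1 = 2.8521
beam 2: φ=90°, α=300°
  cosα=0.5000 sinα=-0.8660 | (5,2) | tMaxX 1.0600 tMaxY 0.5312 | tΔX 2.0000 tΔY 1.1547
    t=0.5312 [y] (5,1)
    t=1.0600 [x] (6,1) — stop
  → r_2 = 1.0600
beam 3: φ=180°, α=30°
  cosα=0.8660 sinα=0.5000 | (5,2) | tMaxX 0.6120 tMaxY 1.0800 | tΔX 1.1547 tΔY 2.0000
    t=0.6120 [x] (6,2)
    t=1.0800 [y] (6,3) — stop
  → r_3 = 1.0800
beam 4: φ=270°, α=120°
  cosα=-0.5000 sinα=0.8660 | (5,2) | tMaxX 0.9400 tMaxY 0.6235 | tΔX 2.0000 tΔY 1.1547
    t=0.6235 [y] (5,3)
    t=0.9400 [x] (4,3)
    t=1.7782 [y] (4,4)
    t=2.9329 [y] (4,5)
    t=2.9400 [x] (3,5)
    t=4.0876 [y] (3,6)
    t=4.9400 [x] (2,6)
    t=5.2423 [y] (2,7) — stop
  → r_4 = 5.2423

ranges = [2.8521, 1.0600, 1.0800, 5.2423]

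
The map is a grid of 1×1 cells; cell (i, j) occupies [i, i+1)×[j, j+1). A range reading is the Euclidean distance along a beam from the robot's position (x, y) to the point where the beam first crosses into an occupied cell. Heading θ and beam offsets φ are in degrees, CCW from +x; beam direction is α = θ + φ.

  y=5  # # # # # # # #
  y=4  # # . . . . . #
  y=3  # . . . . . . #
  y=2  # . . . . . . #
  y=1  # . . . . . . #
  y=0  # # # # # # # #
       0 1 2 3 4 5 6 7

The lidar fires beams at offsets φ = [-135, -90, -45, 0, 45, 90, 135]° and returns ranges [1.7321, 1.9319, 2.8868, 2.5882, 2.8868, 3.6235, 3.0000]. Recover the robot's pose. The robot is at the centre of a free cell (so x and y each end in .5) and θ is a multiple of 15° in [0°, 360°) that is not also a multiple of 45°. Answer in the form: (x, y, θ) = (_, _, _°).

Enumerate (i+0.5, j+0.5, θ) over the 23 free cells and 16 admissible headings. For each, cast all 7 beams and compare to the given ranges.
  (5.5, 4.5, 60°): beam 1 = 3.6235 ≠ 1.7321 ✗
  (2.5, 1.5, 75°): beam 1 = 0.5774 ≠ 1.7321 ✗
  (1.5, 3.5, 255°): beam 1 = 0.5774 ≠ 1.7321 ✗
  …
  (3.5, 3.5, 255°): r_1=1.7321, r_2=1.9319, r_3=2.8868, r_4=2.5882, r_5=2.8868, r_6=3.6235, r_7=3.0000 — all match ✓
No second candidate reproduces the full scan.

(x, y, θ) = (3.5, 3.5, 255°)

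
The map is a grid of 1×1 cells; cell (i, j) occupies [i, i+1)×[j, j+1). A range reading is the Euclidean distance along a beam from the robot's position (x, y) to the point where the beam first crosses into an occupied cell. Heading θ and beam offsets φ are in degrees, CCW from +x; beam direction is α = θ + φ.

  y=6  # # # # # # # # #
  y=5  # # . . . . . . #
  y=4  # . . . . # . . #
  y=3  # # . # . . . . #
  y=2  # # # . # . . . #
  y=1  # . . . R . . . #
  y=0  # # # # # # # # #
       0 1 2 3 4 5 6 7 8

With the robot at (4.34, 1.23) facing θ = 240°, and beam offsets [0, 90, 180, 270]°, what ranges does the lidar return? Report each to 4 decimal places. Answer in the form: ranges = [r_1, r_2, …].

beam 1: φ=0°, α=240°
  d=(-0.5000,-0.8660)  start (4,1)  tX=0.6800 tY=0.2656  stride 1/|dx|=2.0000 1/|dy|=1.1547
    cross y-line → (4,0), t=0.2656 (wall)
  → r_1 = 0.2656
beam 2: φ=90°, α=330°
  d=(0.8660,-0.5000)  start (4,1)  tX=0.7621 tY=0.4600  stride 1/|dx|=1.1547 1/|dy|=2.0000
    cross y-line → (4,0), t=0.4600 (wall)
  → r_2 = 0.4600
beam 3: φ=180°, α=60°
  d=(0.5000,0.8660)  start (4,1)  tX=1.3200 tY=0.8891  stride 1/|dx|=2.0000 1/|dy|=1.1547
    cross y-line → (4,2), t=0.8891 (wall)
  → r_3 = 0.8891
beam 4: φ=270°, α=150°
  d=(-0.8660,0.5000)  start (4,1)  tX=0.3926 tY=1.5400  stride 1/|dx|=1.1547 1/|dy|=2.0000
    cross x-line → (3,1), t=0.3926
    cross y-line → (3,2), t=1.5400
    cross x-line → (2,2), t=1.5473 (wall)
  → r_4 = 1.5473

ranges = [0.2656, 0.4600, 0.8891, 1.5473]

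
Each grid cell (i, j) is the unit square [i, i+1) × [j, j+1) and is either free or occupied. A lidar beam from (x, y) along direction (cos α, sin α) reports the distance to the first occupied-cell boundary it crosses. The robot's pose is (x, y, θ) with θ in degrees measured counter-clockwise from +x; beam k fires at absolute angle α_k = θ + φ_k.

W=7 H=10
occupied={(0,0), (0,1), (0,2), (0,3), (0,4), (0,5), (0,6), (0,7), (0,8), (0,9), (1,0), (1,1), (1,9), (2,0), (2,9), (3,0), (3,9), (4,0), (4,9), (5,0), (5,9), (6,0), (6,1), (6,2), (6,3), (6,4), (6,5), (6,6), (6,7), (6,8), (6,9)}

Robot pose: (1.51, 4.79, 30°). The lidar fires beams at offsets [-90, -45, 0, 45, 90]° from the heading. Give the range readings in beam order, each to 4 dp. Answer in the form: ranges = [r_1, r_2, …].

beam 1: φ=-90°, α=300°
  dir = (cos 300°, sin 300°) = (0.5000, -0.8660); from cell (1,4)
  next x-line at t=0.9800, next y-line at t=0.9122; Δt_x=2.0000, Δt_y=1.1547
    y: enter (1,3) at t=0.9122
    x: enter (2,3) at t=0.9800
    y: enter (2,2) at t=2.0669
    x: enter (3,2) at t=2.9800
    y: enter (3,1) at t=3.2216
    y: enter (3,0) at t=4.3763 ← occupied
  → r_1 = 4.3763
beam 2: φ=-45°, α=345°
  dir = (cos 345°, sin 345°) = (0.9659, -0.2588); from cell (1,4)
  next x-line at t=0.5073, next y-line at t=3.0523; Δt_x=1.0353, Δt_y=3.8637
    x: enter (2,4) at t=0.5073
    x: enter (3,4) at t=1.5426
    x: enter (4,4) at t=2.5778
    y: enter (4,3) at t=3.0523
    x: enter (5,3) at t=3.6131
    x: enter (6,3) at t=4.6484 ← occupied
  → r_2 = 4.6484
beam 3: φ=0°, α=30°
  dir = (cos 30°, sin 30°) = (0.8660, 0.5000); from cell (1,4)
  next x-line at t=0.5658, next y-line at t=0.4200; Δt_x=1.1547, Δt_y=2.0000
    y: enter (1,5) at t=0.4200
    x: enter (2,5) at t=0.5658
    x: enter (3,5) at t=1.7205
    y: enter (3,6) at t=2.4200
    x: enter (4,6) at t=2.8752
    x: enter (5,6) at t=4.0299
    y: enter (5,7) at t=4.4200
    x: enter (6,7) at t=5.1846 ← occupied
  → r_3 = 5.1846
beam 4: φ=45°, α=75°
  dir = (cos 75°, sin 75°) = (0.2588, 0.9659); from cell (1,4)
  next x-line at t=1.8932, next y-line at t=0.2174; Δt_x=3.8637, Δt_y=1.0353
    y: enter (1,5) at t=0.2174
    y: enter (1,6) at t=1.2527
    x: enter (2,6) at t=1.8932
    y: enter (2,7) at t=2.2880
    y: enter (2,8) at t=3.3232
    y: enter (2,9) at t=4.3585 ← occupied
  → r_4 = 4.3585
beam 5: φ=90°, α=120°
  dir = (cos 120°, sin 120°) = (-0.5000, 0.8660); from cell (1,4)
  next x-line at t=1.0200, next y-line at t=0.2425; Δt_x=2.0000, Δt_y=1.1547
    y: enter (1,5) at t=0.2425
    x: enter (0,5) at t=1.0200 ← occupied
  → r_5 = 1.0200

ranges = [4.3763, 4.6484, 5.1846, 4.3585, 1.0200]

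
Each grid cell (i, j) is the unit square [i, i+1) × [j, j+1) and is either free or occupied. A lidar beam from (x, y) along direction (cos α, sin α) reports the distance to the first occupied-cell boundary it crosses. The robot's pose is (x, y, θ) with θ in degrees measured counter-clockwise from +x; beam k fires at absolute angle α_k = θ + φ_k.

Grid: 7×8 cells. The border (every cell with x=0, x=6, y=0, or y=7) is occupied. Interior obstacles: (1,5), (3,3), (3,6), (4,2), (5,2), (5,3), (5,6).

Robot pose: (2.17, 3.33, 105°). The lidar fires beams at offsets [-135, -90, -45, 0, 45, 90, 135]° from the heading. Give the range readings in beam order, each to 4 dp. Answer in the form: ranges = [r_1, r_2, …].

ranges = [2.1131, 0.8593, 3.0831, 1.7289, 1.3510, 1.2113, 2.3400]

beam 1: φ=-135°, α=330°
  d=(0.8660,-0.5000)  start (2,3)  tX=0.9584 tY=0.6600  stride 1/|dx|=1.1547 1/|dy|=2.0000
    cross y-line → (2,2), t=0.6600
    cross x-line → (3,2), t=0.9584
    cross x-line → (4,2), t=2.1131 (wall)
  → r_1 = 2.1131
beam 2: φ=-90°, α=15°
  d=(0.9659,0.2588)  start (2,3)  tX=0.8593 tY=2.5887  stride 1/|dx|=1.0353 1/|dy|=3.8637
    cross x-line → (3,3), t=0.8593 (wall)
  → r_2 = 0.8593
beam 3: φ=-45°, α=60°
  d=(0.5000,0.8660)  start (2,3)  tX=1.6600 tY=0.7736  stride 1/|dx|=2.0000 1/|dy|=1.1547
    cross y-line → (2,4), t=0.7736
    cross x-line → (3,4), t=1.6600
    cross y-line → (3,5), t=1.9283
    cross y-line → (3,6), t=3.0831 (wall)
  → r_3 = 3.0831
beam 4: φ=0°, α=105°
  d=(-0.2588,0.9659)  start (2,3)  tX=0.6568 tY=0.6936  stride 1/|dx|=3.8637 1/|dy|=1.0353
    cross x-line → (1,3), t=0.6568
    cross y-line → (1,4), t=0.6936
    cross y-line → (1,5), t=1.7289 (wall)
  → r_4 = 1.7289
beam 5: φ=45°, α=150°
  d=(-0.8660,0.5000)  start (2,3)  tX=0.1963 tY=1.3400  stride 1/|dx|=1.1547 1/|dy|=2.0000
    cross x-line → (1,3), t=0.1963
    cross y-line → (1,4), t=1.3400
    cross x-line → (0,4), t=1.3510 (wall)
  → r_5 = 1.3510
beam 6: φ=90°, α=195°
  d=(-0.9659,-0.2588)  start (2,3)  tX=0.1760 tY=1.2750  stride 1/|dx|=1.0353 1/|dy|=3.8637
    cross x-line → (1,3), t=0.1760
    cross x-line → (0,3), t=1.2113 (wall)
  → r_6 = 1.2113
beam 7: φ=135°, α=240°
  d=(-0.5000,-0.8660)  start (2,3)  tX=0.3400 tY=0.3811  stride 1/|dx|=2.0000 1/|dy|=1.1547
    cross x-line → (1,3), t=0.3400
    cross y-line → (1,2), t=0.3811
    cross y-line → (1,1), t=1.5358
    cross x-line → (0,1), t=2.3400 (wall)
  → r_7 = 2.3400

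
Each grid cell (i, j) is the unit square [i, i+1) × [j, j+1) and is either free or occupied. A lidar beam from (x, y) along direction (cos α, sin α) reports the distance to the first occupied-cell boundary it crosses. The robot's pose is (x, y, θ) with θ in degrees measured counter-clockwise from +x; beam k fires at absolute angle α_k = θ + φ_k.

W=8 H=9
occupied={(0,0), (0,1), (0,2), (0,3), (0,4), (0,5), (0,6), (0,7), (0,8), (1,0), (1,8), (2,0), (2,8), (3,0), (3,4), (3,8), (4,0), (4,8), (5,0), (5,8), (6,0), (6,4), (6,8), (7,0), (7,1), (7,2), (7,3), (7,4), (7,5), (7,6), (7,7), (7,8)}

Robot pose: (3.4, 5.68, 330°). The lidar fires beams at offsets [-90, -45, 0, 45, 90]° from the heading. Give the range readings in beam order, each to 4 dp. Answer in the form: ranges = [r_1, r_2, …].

beam 1: φ=-90°, α=240°
  d=(-0.5000,-0.8660)  start (3,5)  tX=0.8000 tY=0.7852  stride 1/|dx|=2.0000 1/|dy|=1.1547
    cross y-line → (3,4), t=0.7852 (wall)
  → r_1 = 0.7852
beam 2: φ=-45°, α=285°
  d=(0.2588,-0.9659)  start (3,5)  tX=2.3182 tY=0.7040  stride 1/|dx|=3.8637 1/|dy|=1.0353
    cross y-line → (3,4), t=0.7040 (wall)
  → r_2 = 0.7040
beam 3: φ=0°, α=330°
  d=(0.8660,-0.5000)  start (3,5)  tX=0.6928 tY=1.3600  stride 1/|dx|=1.1547 1/|dy|=2.0000
    cross x-line → (4,5), t=0.6928
    cross y-line → (4,4), t=1.3600
    cross x-line → (5,4), t=1.8475
    cross x-line → (6,4), t=3.0022 (wall)
  → r_3 = 3.0022
beam 4: φ=45°, α=15°
  d=(0.9659,0.2588)  start (3,5)  tX=0.6212 tY=1.2364  stride 1/|dx|=1.0353 1/|dy|=3.8637
    cross x-line → (4,5), t=0.6212
    cross y-line → (4,6), t=1.2364
    cross x-line → (5,6), t=1.6564
    cross x-line → (6,6), t=2.6917
    cross x-line → (7,6), t=3.7270 (wall)
  → r_4 = 3.7270
beam 5: φ=90°, α=60°
  d=(0.5000,0.8660)  start (3,5)  tX=1.2000 tY=0.3695  stride 1/|dx|=2.0000 1/|dy|=1.1547
    cross y-line → (3,6), t=0.3695
    cross x-line → (4,6), t=1.2000
    cross y-line → (4,7), t=1.5242
    cross y-line → (4,8), t=2.6789 (wall)
  → r_5 = 2.6789

ranges = [0.7852, 0.7040, 3.0022, 3.7270, 2.6789]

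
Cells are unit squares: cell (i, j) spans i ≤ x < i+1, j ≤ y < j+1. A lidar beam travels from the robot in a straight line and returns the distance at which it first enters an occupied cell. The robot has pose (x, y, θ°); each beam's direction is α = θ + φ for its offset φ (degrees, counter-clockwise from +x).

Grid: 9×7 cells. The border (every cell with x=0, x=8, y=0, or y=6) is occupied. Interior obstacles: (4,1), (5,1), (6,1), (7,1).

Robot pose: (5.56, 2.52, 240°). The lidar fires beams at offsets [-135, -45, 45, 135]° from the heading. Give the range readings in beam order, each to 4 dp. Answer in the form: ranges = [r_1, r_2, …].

beam 1: φ=-135°, α=105°
  dir = (cos 105°, sin 105°) = (-0.2588, 0.9659); from cell (5,2)
  next x-line at t=2.1637, next y-line at t=0.4969; Δt_x=3.8637, Δt_y=1.0353
    y: enter (5,3) at t=0.4969
    y: enter (5,4) at t=1.5322
    x: enter (4,4) at t=2.1637
    y: enter (4,5) at t=2.5675
    y: enter (4,6) at t=3.6028 ← occupied
  → r_1 = 3.6028
beam 2: φ=-45°, α=195°
  dir = (cos 195°, sin 195°) = (-0.9659, -0.2588); from cell (5,2)
  next x-line at t=0.5798, next y-line at t=2.0091; Δt_x=1.0353, Δt_y=3.8637
    x: enter (4,2) at t=0.5798
    x: enter (3,2) at t=1.6150
    y: enter (3,1) at t=2.0091
    x: enter (2,1) at t=2.6503
    x: enter (1,1) at t=3.6856
    x: enter (0,1) at t=4.7209 ← occupied
  → r_2 = 4.7209
beam 3: φ=45°, α=285°
  dir = (cos 285°, sin 285°) = (0.2588, -0.9659); from cell (5,2)
  next x-line at t=1.7000, next y-line at t=0.5383; Δt_x=3.8637, Δt_y=1.0353
    y: enter (5,1) at t=0.5383 ← occupied
  → r_3 = 0.5383
beam 4: φ=135°, α=15°
  dir = (cos 15°, sin 15°) = (0.9659, 0.2588); from cell (5,2)
  next x-line at t=0.4555, next y-line at t=1.8546; Δt_x=1.0353, Δt_y=3.8637
    x: enter (6,2) at t=0.4555
    x: enter (7,2) at t=1.4908
    y: enter (7,3) at t=1.8546
    x: enter (8,3) at t=2.5261 ← occupied
  → r_4 = 2.5261

ranges = [3.6028, 4.7209, 0.5383, 2.5261]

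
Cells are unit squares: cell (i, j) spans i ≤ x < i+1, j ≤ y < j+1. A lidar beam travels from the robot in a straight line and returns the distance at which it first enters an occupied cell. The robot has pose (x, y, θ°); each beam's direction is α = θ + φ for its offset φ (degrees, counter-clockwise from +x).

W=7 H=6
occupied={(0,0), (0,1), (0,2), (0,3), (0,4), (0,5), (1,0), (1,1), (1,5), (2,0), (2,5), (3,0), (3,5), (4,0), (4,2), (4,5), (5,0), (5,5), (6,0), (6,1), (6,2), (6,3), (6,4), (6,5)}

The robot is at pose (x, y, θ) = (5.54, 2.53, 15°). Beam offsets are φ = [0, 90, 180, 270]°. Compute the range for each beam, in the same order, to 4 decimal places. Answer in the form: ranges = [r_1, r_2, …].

ranges = [0.4762, 2.5571, 0.5590, 1.5840]

beam 1: φ=0°, α=15°
  d=(0.9659,0.2588)  start (5,2)  tX=0.4762 tY=1.8159  stride 1/|dx|=1.0353 1/|dy|=3.8637
    cross x-line → (6,2), t=0.4762 (wall)
  → r_1 = 0.4762
beam 2: φ=90°, α=105°
  d=(-0.2588,0.9659)  start (5,2)  tX=2.0864 tY=0.4866  stride 1/|dx|=3.8637 1/|dy|=1.0353
    cross y-line → (5,3), t=0.4866
    cross y-line → (5,4), t=1.5219
    cross x-line → (4,4), t=2.0864
    cross y-line → (4,5), t=2.5571 (wall)
  → r_2 = 2.5571
beam 3: φ=180°, α=195°
  d=(-0.9659,-0.2588)  start (5,2)  tX=0.5590 tY=2.0478  stride 1/|dx|=1.0353 1/|dy|=3.8637
    cross x-line → (4,2), t=0.5590 (wall)
  → r_3 = 0.5590
beam 4: φ=270°, α=285°
  d=(0.2588,-0.9659)  start (5,2)  tX=1.7773 tY=0.5487  stride 1/|dx|=3.8637 1/|dy|=1.0353
    cross y-line → (5,1), t=0.5487
    cross y-line → (5,0), t=1.5840 (wall)
  → r_4 = 1.5840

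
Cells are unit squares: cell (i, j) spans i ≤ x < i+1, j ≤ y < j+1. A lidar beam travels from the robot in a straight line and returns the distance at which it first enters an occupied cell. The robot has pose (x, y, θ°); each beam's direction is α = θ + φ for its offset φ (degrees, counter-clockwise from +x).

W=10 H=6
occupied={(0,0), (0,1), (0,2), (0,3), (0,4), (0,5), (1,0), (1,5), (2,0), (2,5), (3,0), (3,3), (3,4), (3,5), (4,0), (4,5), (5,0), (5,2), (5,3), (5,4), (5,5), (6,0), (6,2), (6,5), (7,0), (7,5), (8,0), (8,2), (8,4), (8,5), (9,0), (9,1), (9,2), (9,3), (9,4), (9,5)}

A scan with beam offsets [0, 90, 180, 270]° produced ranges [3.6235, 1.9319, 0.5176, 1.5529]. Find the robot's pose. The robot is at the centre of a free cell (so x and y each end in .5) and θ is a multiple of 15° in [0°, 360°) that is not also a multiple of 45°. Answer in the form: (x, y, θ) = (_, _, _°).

The pose lattice has 24·16 = 384 candidates. Test each by forward raycasting.
  (2.5, 2.5, 300°): beam 1 = 1.7321 ≠ 3.6235 ✗
  (1.5, 4.5, 195°): beam 1 = 0.5176 ≠ 3.6235 ✗
  (3.5, 1.5, 210°): beam 1 = 1.0000 ≠ 3.6235 ✗
  (7.5, 3.5, 285°): beam 1 = 2.5882 ≠ 3.6235 ✗
  …
  (7.5, 1.5, 105°): r_1=3.6235, r_2=1.9319, r_3=0.5176, r_4=1.5529 — all match ✓
Only this pose fits every beam.

(x, y, θ) = (7.5, 1.5, 105°)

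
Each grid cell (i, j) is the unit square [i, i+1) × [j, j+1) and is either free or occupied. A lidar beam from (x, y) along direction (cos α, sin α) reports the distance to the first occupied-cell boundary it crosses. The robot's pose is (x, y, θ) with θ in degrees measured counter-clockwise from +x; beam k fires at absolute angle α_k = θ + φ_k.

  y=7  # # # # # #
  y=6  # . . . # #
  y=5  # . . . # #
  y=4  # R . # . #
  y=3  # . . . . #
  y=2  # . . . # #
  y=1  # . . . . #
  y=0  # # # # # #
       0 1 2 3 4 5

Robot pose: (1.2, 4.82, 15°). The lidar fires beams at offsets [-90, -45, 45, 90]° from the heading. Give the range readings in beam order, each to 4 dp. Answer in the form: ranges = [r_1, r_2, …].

beam 1: φ=-90°, α=285°
  d=(0.2588,-0.9659)  start (1,4)  tX=3.0910 tY=0.8489  stride 1/|dx|=3.8637 1/|dy|=1.0353
    cross y-line → (1,3), t=0.8489
    cross y-line → (1,2), t=1.8842
    cross y-line → (1,1), t=2.9195
    cross x-line → (2,1), t=3.0910
    cross y-line → (2,0), t=3.9548 (wall)
  → r_1 = 3.9548
beam 2: φ=-45°, α=330°
  d=(0.8660,-0.5000)  start (1,4)  tX=0.9238 tY=1.6400  stride 1/|dx|=1.1547 1/|dy|=2.0000
    cross x-line → (2,4), t=0.9238
    cross y-line → (2,3), t=1.6400
    cross x-line → (3,3), t=2.0785
    cross x-line → (4,3), t=3.2332
    cross y-line → (4,2), t=3.6400 (wall)
  → r_2 = 3.6400
beam 3: φ=45°, α=60°
  d=(0.5000,0.8660)  start (1,4)  tX=1.6000 tY=0.2078  stride 1/|dx|=2.0000 1/|dy|=1.1547
    cross y-line → (1,5), t=0.2078
    cross y-line → (1,6), t=1.3625
    cross x-line → (2,6), t=1.6000
    cross y-line → (2,7), t=2.5172 (wall)
  → r_3 = 2.5172
beam 4: φ=90°, α=105°
  d=(-0.2588,0.9659)  start (1,4)  tX=0.7727 tY=0.1863  stride 1/|dx|=3.8637 1/|dy|=1.0353
    cross y-line → (1,5), t=0.1863
    cross x-line → (0,5), t=0.7727 (wall)
  → r_4 = 0.7727

ranges = [3.9548, 3.6400, 2.5172, 0.7727]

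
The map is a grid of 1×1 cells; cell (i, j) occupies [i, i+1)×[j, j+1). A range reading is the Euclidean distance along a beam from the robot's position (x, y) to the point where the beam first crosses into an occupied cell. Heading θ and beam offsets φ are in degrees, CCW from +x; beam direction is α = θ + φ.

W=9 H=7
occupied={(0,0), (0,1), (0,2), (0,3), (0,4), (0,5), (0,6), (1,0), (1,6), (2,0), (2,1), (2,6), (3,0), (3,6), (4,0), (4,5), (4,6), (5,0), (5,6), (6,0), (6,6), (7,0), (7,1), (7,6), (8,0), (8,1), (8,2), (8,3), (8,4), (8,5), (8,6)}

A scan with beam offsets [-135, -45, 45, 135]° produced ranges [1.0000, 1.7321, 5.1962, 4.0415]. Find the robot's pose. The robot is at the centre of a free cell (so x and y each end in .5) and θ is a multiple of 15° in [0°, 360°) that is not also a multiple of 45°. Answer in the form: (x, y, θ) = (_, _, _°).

(x, y, θ) = (3.5, 2.5, 345°)

The pose lattice has 32·16 = 512 candidates. Test each by forward raycasting.
  (7.5, 3.5, 60°): beam 1 = 1.5529 ≠ 1.0000 ✗
  (1.5, 2.5, 105°): beam 2 = 4.0415 ≠ 1.7321 ✗
  (6.5, 1.5, 105°): beam 1 = 0.5774 ≠ 1.0000 ✗
  …
  (3.5, 2.5, 345°): r_1=1.0000, r_2=1.7321, r_3=5.1962, r_4=4.0415 — all match ✓
No second candidate reproduces the full scan.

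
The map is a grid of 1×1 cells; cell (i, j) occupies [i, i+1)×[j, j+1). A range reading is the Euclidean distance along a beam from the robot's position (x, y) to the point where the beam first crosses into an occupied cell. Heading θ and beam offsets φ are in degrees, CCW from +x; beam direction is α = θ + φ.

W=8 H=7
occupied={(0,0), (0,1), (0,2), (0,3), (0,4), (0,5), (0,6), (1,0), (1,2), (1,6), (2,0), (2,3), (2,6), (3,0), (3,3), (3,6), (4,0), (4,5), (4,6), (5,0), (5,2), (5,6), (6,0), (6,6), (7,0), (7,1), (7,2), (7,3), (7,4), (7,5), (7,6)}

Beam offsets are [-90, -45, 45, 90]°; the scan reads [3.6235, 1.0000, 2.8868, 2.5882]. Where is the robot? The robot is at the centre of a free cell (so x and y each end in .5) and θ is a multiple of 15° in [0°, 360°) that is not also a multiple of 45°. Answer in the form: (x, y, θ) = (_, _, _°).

Candidates: 25 free-cell centres × 16 headings = 400 poses. Raycast each; keep the one whose scan matches to 4 dp.
  (6.5, 4.5, 150°): beam 1 = 1.0000 ≠ 3.6235 ✗
  (3.5, 5.5, 105°): beam 1 = 0.5176 ≠ 3.6235 ✗
  (5.5, 1.5, 15°): beam 1 = 0.5176 ≠ 3.6235 ✗
  (2.5, 1.5, 210°): beam 1 = 1.0000 ≠ 3.6235 ✗
  …
  (3.5, 4.5, 105°): r_1=3.6235, r_2=1.0000, r_3=2.8868, r_4=2.5882 — all match ✓
Only this pose fits every beam.

(x, y, θ) = (3.5, 4.5, 105°)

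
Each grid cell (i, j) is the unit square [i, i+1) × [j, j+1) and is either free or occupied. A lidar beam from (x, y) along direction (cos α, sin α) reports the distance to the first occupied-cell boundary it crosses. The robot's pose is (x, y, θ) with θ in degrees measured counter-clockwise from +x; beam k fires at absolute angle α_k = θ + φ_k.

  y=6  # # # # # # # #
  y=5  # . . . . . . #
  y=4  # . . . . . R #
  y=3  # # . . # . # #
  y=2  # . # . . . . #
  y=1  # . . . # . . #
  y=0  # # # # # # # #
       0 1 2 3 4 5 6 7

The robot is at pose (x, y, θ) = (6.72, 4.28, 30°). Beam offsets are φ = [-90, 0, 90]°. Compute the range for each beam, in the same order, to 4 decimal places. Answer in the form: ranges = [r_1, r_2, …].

beam 1: φ=-90°, α=300°
  dir = (cos 300°, sin 300°) = (0.5000, -0.8660); from cell (6,4)
  next x-line at t=0.5600, next y-line at t=0.3233; Δt_x=2.0000, Δt_y=1.1547
    y: enter (6,3) at t=0.3233 ← occupied
  → r_1 = 0.3233
beam 2: φ=0°, α=30°
  dir = (cos 30°, sin 30°) = (0.8660, 0.5000); from cell (6,4)
  next x-line at t=0.3233, next y-line at t=1.4400; Δt_x=1.1547, Δt_y=2.0000
    x: enter (7,4) at t=0.3233 ← occupied
  → r_2 = 0.3233
beam 3: φ=90°, α=120°
  dir = (cos 120°, sin 120°) = (-0.5000, 0.8660); from cell (6,4)
  next x-line at t=1.4400, next y-line at t=0.8314; Δt_x=2.0000, Δt_y=1.1547
    y: enter (6,5) at t=0.8314
    x: enter (5,5) at t=1.4400
    y: enter (5,6) at t=1.9861 ← occupied
  → r_3 = 1.9861

ranges = [0.3233, 0.3233, 1.9861]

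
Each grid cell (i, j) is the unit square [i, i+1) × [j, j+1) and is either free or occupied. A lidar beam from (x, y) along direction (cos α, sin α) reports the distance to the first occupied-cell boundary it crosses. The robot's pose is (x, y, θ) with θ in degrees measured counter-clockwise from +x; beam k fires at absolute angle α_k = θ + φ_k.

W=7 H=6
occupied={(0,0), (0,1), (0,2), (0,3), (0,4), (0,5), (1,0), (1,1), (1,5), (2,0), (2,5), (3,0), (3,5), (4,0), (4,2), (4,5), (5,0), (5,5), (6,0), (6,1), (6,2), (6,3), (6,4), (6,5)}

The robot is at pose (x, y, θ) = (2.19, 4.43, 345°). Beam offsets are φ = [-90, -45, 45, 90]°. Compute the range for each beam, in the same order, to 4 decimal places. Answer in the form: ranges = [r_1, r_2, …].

beam 1: φ=-90°, α=255°
  dir = (cos 255°, sin 255°) = (-0.2588, -0.9659); from cell (2,4)
  next x-line at t=0.7341, next y-line at t=0.4452; Δt_x=3.8637, Δt_y=1.0353
    y: enter (2,3) at t=0.4452
    x: enter (1,3) at t=0.7341
    y: enter (1,2) at t=1.4804
    y: enter (1,1) at t=2.5157 ← occupied
  → r_1 = 2.5157
beam 2: φ=-45°, α=300°
  dir = (cos 300°, sin 300°) = (0.5000, -0.8660); from cell (2,4)
  next x-line at t=1.6200, next y-line at t=0.4965; Δt_x=2.0000, Δt_y=1.1547
    y: enter (2,3) at t=0.4965
    x: enter (3,3) at t=1.6200
    y: enter (3,2) at t=1.6512
    y: enter (3,1) at t=2.8059
    x: enter (4,1) at t=3.6200
    y: enter (4,0) at t=3.9606 ← occupied
  → r_2 = 3.9606
beam 3: φ=45°, α=30°
  dir = (cos 30°, sin 30°) = (0.8660, 0.5000); from cell (2,4)
  next x-line at t=0.9353, next y-line at t=1.1400; Δt_x=1.1547, Δt_y=2.0000
    x: enter (3,4) at t=0.9353
    y: enter (3,5) at t=1.1400 ← occupied
  → r_3 = 1.1400
beam 4: φ=90°, α=75°
  dir = (cos 75°, sin 75°) = (0.2588, 0.9659); from cell (2,4)
  next x-line at t=3.1296, next y-line at t=0.5901; Δt_x=3.8637, Δt_y=1.0353
    y: enter (2,5) at t=0.5901 ← occupied
  → r_4 = 0.5901

ranges = [2.5157, 3.9606, 1.1400, 0.5901]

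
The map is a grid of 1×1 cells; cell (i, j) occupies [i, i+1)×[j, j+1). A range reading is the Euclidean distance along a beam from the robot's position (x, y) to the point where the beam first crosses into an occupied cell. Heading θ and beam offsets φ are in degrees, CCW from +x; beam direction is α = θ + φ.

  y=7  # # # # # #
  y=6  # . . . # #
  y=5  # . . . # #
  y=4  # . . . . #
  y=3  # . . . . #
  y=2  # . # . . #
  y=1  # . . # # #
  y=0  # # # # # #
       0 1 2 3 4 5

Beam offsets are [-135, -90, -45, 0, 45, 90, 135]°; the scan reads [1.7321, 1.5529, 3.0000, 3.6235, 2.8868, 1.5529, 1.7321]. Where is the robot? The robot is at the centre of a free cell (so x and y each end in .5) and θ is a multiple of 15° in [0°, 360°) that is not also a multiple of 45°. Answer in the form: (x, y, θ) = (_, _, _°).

Enumerate (i+0.5, j+0.5, θ) over the 19 free cells and 16 admissible headings. For each, cast all 7 beams and compare to the given ranges.
  (1.5, 5.5, 15°): beam 1 = 1.0000 ≠ 1.7321 ✗
  (2.5, 1.5, 285°): beam 3 = 0.5774 ≠ 3.0000 ✗
  (1.5, 2.5, 255°): beam 1 = 1.0000 ≠ 1.7321 ✗
  (2.5, 1.5, 75°): beam 1 = 0.5774 ≠ 1.7321 ✗
  …
  (2.5, 5.5, 285°): r_1=1.7321, r_2=1.5529, r_3=3.0000, r_4=3.6235, r_5=2.8868, r_6=1.5529, r_7=1.7321 — all match ✓
No second candidate reproduces the full scan.

(x, y, θ) = (2.5, 5.5, 285°)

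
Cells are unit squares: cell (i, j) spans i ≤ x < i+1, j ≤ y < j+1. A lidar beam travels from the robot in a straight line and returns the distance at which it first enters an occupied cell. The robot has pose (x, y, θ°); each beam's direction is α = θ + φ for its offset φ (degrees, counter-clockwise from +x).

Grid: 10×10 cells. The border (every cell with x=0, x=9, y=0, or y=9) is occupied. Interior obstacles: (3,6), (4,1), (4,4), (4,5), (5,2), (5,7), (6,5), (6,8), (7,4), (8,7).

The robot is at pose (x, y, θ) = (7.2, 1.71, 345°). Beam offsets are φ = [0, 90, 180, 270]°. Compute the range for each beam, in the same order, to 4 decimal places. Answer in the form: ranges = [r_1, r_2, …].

ranges = [1.8635, 2.3708, 1.2423, 0.7350]

beam 1: φ=0°, α=345°
  dir = (cos 345°, sin 345°) = (0.9659, -0.2588); from cell (7,1)
  next x-line at t=0.8282, next y-line at t=2.7432; Δt_x=1.0353, Δt_y=3.8637
    x: enter (8,1) at t=0.8282
    x: enter (9,1) at t=1.8635 ← occupied
  → r_1 = 1.8635
beam 2: φ=90°, α=75°
  dir = (cos 75°, sin 75°) = (0.2588, 0.9659); from cell (7,1)
  next x-line at t=3.0910, next y-line at t=0.3002; Δt_x=3.8637, Δt_y=1.0353
    y: enter (7,2) at t=0.3002
    y: enter (7,3) at t=1.3355
    y: enter (7,4) at t=2.3708 ← occupied
  → r_2 = 2.3708
beam 3: φ=180°, α=165°
  dir = (cos 165°, sin 165°) = (-0.9659, 0.2588); from cell (7,1)
  next x-line at t=0.2071, next y-line at t=1.1205; Δt_x=1.0353, Δt_y=3.8637
    x: enter (6,1) at t=0.2071
    y: enter (6,2) at t=1.1205
    x: enter (5,2) at t=1.2423 ← occupied
  → r_3 = 1.2423
beam 4: φ=270°, α=255°
  dir = (cos 255°, sin 255°) = (-0.2588, -0.9659); from cell (7,1)
  next x-line at t=0.7727, next y-line at t=0.7350; Δt_x=3.8637, Δt_y=1.0353
    y: enter (7,0) at t=0.7350 ← occupied
  → r_4 = 0.7350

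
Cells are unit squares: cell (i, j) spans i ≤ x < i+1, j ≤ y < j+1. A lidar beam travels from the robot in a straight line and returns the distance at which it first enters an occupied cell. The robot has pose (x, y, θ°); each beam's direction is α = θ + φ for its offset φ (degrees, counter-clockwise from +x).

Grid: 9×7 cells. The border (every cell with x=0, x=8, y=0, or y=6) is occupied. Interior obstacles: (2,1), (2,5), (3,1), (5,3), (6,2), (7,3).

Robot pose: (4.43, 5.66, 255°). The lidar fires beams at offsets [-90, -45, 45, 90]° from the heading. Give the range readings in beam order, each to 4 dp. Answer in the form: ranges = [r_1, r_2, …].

ranges = [1.3137, 3.9606, 1.9168, 3.6959]

beam 1: φ=-90°, α=165°
  cosα=-0.9659 sinα=0.2588 | (4,5) | tMaxX 0.4452 tMaxY 1.3137 | tΔX 1.0353 tΔY 3.8637
    t=0.4452 [x] (3,5)
    t=1.3137 [y] (3,6) — stop
  → r_1 = 1.3137
beam 2: φ=-45°, α=210°
  cosα=-0.8660 sinα=-0.5000 | (4,5) | tMaxX 0.4965 tMaxY 1.3200 | tΔX 1.1547 tΔY 2.0000
    t=0.4965 [x] (3,5)
    t=1.3200 [y] (3,4)
    t=1.6512 [x] (2,4)
    t=2.8059 [x] (1,4)
    t=3.3200 [y] (1,3)
    t=3.9606 [x] (0,3) — stop
  → r_2 = 3.9606
beam 3: φ=45°, α=300°
  cosα=0.5000 sinα=-0.8660 | (4,5) | tMaxX 1.1400 tMaxY 0.7621 | tΔX 2.0000 tΔY 1.1547
    t=0.7621 [y] (4,4)
    t=1.1400 [x] (5,4)
    t=1.9168 [y] (5,3) — stop
  → r_3 = 1.9168
beam 4: φ=90°, α=345°
  cosα=0.9659 sinα=-0.2588 | (4,5) | tMaxX 0.5901 tMaxY 2.5500 | tΔX 1.0353 tΔY 3.8637
    t=0.5901 [x] (5,5)
    t=1.6254 [x] (6,5)
    t=2.5500 [y] (6,4)
    t=2.6607 [x] (7,4)
    t=3.6959 [x] (8,4) — stop
  → r_4 = 3.6959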